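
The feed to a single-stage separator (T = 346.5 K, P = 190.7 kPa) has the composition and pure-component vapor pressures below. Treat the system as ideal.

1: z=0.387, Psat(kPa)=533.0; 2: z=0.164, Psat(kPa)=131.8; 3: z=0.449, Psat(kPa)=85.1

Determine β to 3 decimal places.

Raoult's law: Kᵢ = Pᵢˢᵃᵗ/P = Pᵢˢᵃᵗ/190.7.
  K_1 = 533.0/190.7 = 2.79497, K_2 = 131.8/190.7 = 0.69114, K_3 = 85.1/190.7 = 0.44625
Let β = V/F and solve Σ zᵢ(Kᵢ−1)/(1+β(Kᵢ−1)) = 0.
g(0) = ΣzᵢKᵢ − 1 = 0.395 and g(1) = 1 − Σzᵢ/Kᵢ = -0.382, so a root lies in (0, 1).
Newton–Raphson from β = 0.5:
  β = 0.500: g = -0.0376, g' = -0.631 → β = 0.440
  β = 0.440: g = 0.0005, g' = -0.651 → β = 0.441
Converged at β = 0.441.

β = 0.441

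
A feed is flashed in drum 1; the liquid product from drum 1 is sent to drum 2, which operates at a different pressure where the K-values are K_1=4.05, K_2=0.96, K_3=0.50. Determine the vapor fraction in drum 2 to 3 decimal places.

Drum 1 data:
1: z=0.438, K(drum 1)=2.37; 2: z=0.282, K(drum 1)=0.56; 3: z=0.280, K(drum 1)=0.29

Drum 1:
Material balance + equilibrium reduce to Σ zᵢ(Kᵢ−1)/(1+ψ₁(Kᵢ−1)) = 0.
Check two-phase: ΣzᵢKᵢ = 1.277 > 1 and Σzᵢ/Kᵢ = 1.654 > 1, so g(0) = 0.277 > 0 and g(1) = -0.654 < 0.
Newton iteration, ψ₁⁰ = 0.5:
  ψ₁ = 0.500: g = -0.1112, g' = -0.719 → ψ₁ = 0.345
  ψ₁ = 0.345: g = -0.0023, g' = -0.702 → ψ₁ = 0.342
Converged at ψ₁ = 0.342.
Drum-1 compositions:
  1: x = 0.298, y = 0.707
  2: x = 0.332, y = 0.186
  3: x = 0.370, y = 0.107
Drum-2 feed = drum-1 liquid: z₂ = (0.2983, 0.3320, 0.3698).
Drum 2:
Rachford–Rice: g(ψ₂) = Σ zᵢ(Kᵢ−1)/(1+ψ₂(Kᵢ−1)) = 0.
Check two-phase: ΣzᵢKᵢ = 1.712 > 1 and Σzᵢ/Kᵢ = 1.159 > 1, so g(0) = 0.712 > 0 and g(1) = -0.159 < 0.
Newton–Raphson from ψ₂ = 0.5:
  ψ₂ = 0.500: g = 0.1002, g' = -0.600 → ψ₂ = 0.667
  ψ₂ = 0.667: g = 0.0088, g' = -0.510 → ψ₂ = 0.684
Converged at ψ₂ = 0.684.
  1: x = 0.097, y = 0.391
  2: x = 0.341, y = 0.328
  3: x = 0.562, y = 0.281

V/F (drum 2) = 0.684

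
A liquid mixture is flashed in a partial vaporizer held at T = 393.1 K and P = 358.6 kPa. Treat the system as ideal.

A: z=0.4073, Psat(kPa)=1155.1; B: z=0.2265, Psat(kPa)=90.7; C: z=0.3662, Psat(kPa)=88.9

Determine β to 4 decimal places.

β = 0.2761

Raoult's law: Kᵢ = Pᵢˢᵃᵗ/P = Pᵢˢᵃᵗ/358.6.
  K_A = 1155.1/358.6 = 3.221138, K_B = 90.7/358.6 = 0.252928, K_C = 88.9/358.6 = 0.247909
Material balance + equilibrium reduce to Σ zᵢ(Kᵢ−1)/(1+β(Kᵢ−1)) = 0.
Check two-phase: ΣzᵢKᵢ = 1.4600 > 1 and Σzᵢ/Kᵢ = 2.4991 > 1, so g(0) = 0.4600 > 0 and g(1) = -1.4991 < 0.
Iterate (Newton) starting at β = 0.48:
  β = 0.4800: g = -0.25697, g' = -1.2853 → β = 0.2801
  β = 0.2801: g = -0.00516, g' = -1.2983 → β = 0.2761
Converged at β = 0.2761.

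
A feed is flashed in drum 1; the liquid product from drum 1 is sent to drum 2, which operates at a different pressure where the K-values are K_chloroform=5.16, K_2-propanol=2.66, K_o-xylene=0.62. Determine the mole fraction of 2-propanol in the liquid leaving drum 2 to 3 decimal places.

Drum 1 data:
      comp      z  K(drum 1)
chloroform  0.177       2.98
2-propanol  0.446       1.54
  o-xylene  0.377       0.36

Drum 1:
Let ψ₁ = V/F and solve Σ zᵢ(Kᵢ−1)/(1+ψ₁(Kᵢ−1)) = 0.
g(0) = ΣzᵢKᵢ − 1 = 0.350 and g(1) = 1 − Σzᵢ/Kᵢ = -0.396, so a root lies in (0, 1).
Iterate (Newton) starting at ψ₁ = 0.5:
  ψ₁ = 0.500: g = 0.0109, g' = -0.590 → ψ₁ = 0.519
  ψ₁ = 0.519: g = -0.0000, g' = -0.594 → ψ₁ = 0.518
Converged at ψ₁ = 0.518.
Drum-1 compositions:
  chloroform: x = 0.087, y = 0.260
  2-propanol: x = 0.348, y = 0.537
  o-xylene: x = 0.564, y = 0.203
Drum-2 feed = drum-1 liquid: z₂ = (0.0873, 0.3484, 0.5642).
Drum 2:
Iterate (Newton) starting at ψ₂ = 0.5:
  ψ₂ = 0.500: g = 0.1694, g' = -0.570 → ψ₂ = 0.797
  ψ₂ = 0.797: g = 0.0256, g' = -0.427 → ψ₂ = 0.857
  ψ₂ = 0.857: g = 0.0004, g' = -0.415 → ψ₂ = 0.858
Converged at ψ₂ = 0.858.
  chloroform: x = 0.019, y = 0.099
  2-propanol: x = 0.144, y = 0.382
  o-xylene: x = 0.837, y = 0.519

x_2-propanol (drum 2) = 0.144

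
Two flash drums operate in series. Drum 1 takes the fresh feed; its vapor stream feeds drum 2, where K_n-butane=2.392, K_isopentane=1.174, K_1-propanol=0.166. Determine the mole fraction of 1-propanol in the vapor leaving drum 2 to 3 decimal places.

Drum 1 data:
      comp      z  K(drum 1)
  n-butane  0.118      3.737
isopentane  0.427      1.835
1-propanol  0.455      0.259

Drum 1:
Newton–Raphson from ψ₁ = 0.51:
  ψ₁ = 0.510: g = -0.1571, g' = -0.946 → ψ₁ = 0.344
  ψ₁ = 0.344: g = -0.0091, g' = -0.864 → ψ₁ = 0.333
Converged at ψ₁ = 0.333.
Drum-1 compositions:
  n-butane: x = 0.062, y = 0.231
  isopentane: x = 0.334, y = 0.613
  1-propanol: x = 0.604, y = 0.157
Drum-2 feed = drum-1 vapor: z₂ = (0.2306, 0.6129, 0.1565).
Drum 2:
Newton iteration, ψ₂⁰ = 0.39:
  ψ₂ = 0.390: g = 0.1144, g' = -0.443 → ψ₂ = 0.648
  ψ₂ = 0.648: g = -0.0196, g' = -0.654 → ψ₂ = 0.618
  ψ₂ = 0.618: g = -0.0007, g' = -0.608 → ψ₂ = 0.617
Converged at ψ₂ = 0.617.
  n-butane: x = 0.124, y = 0.297
  isopentane: x = 0.553, y = 0.650
  1-propanol: x = 0.322, y = 0.054

y_1-propanol (drum 2) = 0.054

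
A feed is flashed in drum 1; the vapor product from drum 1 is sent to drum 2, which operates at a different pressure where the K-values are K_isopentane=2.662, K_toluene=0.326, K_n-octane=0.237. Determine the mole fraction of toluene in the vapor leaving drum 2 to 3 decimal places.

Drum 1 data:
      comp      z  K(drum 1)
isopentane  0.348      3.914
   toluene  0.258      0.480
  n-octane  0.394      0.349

Drum 1:
Let ψ₁ = V/F and solve Σ zᵢ(Kᵢ−1)/(1+ψ₁(Kᵢ−1)) = 0.
Feasibility: ΣzᵢKᵢ = 1.623, Σzᵢ/Kᵢ = 1.755 — both > 1, two phases present.
Newton–Raphson from ψ₁ = 0.5:
  ψ₁ = 0.500: g = -0.1488, g' = -0.984 → ψ₁ = 0.349
  ψ₁ = 0.349: g = 0.0073, g' = -1.110 → ψ₁ = 0.355
Converged at ψ₁ = 0.355.
Drum-1 compositions:
  isopentane: x = 0.171, y = 0.669
  toluene: x = 0.316, y = 0.152
  n-octane: x = 0.513, y = 0.179
Drum-2 feed = drum-1 vapor: z₂ = (0.6692, 0.1519, 0.1789).
Drum 2:
Let ψ₂ = V/F and solve Σ zᵢ(Kᵢ−1)/(1+ψ₂(Kᵢ−1)) = 0.
g(0) = ΣzᵢKᵢ − 1 = 0.873 and g(1) = 1 − Σzᵢ/Kᵢ = -0.472, so a root lies in (0, 1).
Newton iteration, ψ₂⁰ = 0.5:
  ψ₂ = 0.500: g = 0.2323, g' = -0.981 → ψ₂ = 0.737
  ψ₂ = 0.737: g = -0.0153, g' = -1.189 → ψ₂ = 0.724
Converged at ψ₂ = 0.724.
  isopentane: x = 0.304, y = 0.809
  toluene: x = 0.297, y = 0.097
  n-octane: x = 0.400, y = 0.095

y_toluene (drum 2) = 0.097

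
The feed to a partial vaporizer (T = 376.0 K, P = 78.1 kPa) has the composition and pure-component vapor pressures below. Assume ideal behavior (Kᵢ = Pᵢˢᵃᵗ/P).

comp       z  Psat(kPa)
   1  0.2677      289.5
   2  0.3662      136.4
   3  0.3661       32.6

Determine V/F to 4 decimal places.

V/F = 0.8008

Raoult's law: Kᵢ = Pᵢˢᵃᵗ/P = Pᵢˢᵃᵗ/78.1.
  K_1 = 289.5/78.1 = 3.706786, K_2 = 136.4/78.1 = 1.746479, K_3 = 32.6/78.1 = 0.417414
Rachford–Rice: g(V/F) = Σ zᵢ(Kᵢ−1)/(1+V/F(Kᵢ−1)) = 0.
Feasibility: ΣzᵢKᵢ = 1.7847, Σzᵢ/Kᵢ = 1.1590 — both > 1, two phases present.
Newton iteration, V/F⁰ = 0.31:
  V/F = 0.3100: g = 0.35570, g' = -0.8995 → V/F = 0.7054
  V/F = 0.7054: g = 0.06602, g' = -0.6774 → V/F = 0.8029
  V/F = 0.8029: g = -0.00146, g' = -0.7132 → V/F = 0.8008
Converged at V/F = 0.8008.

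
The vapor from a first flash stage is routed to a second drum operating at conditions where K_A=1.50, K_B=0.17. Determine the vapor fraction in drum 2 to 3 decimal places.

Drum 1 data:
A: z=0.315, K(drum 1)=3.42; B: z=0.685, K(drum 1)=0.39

V/F (drum 2) = 0.207

Drum 1:
Let ψ₁ = V/F and solve Σ zᵢ(Kᵢ−1)/(1+ψ₁(Kᵢ−1)) = 0.
g(0) = ΣzᵢKᵢ − 1 = 0.344 and g(1) = 1 − Σzᵢ/Kᵢ = -0.849, so a root lies in (0, 1).
Binary case is linear: z₁(K₁−1)(1+ψ₁(K₂−1)) + z₂(K₂−1)(1+ψ₁(K₁−1)) = 0
⇒ ψ₁ = [z₁(K₁−1)+z₂(K₂−1)] / [−(K₁−1)(K₂−1)] = 0.3444/1.4762 = 0.233
Drum-1 compositions:
  A: x = 0.201, y = 0.689
  B: x = 0.799, y = 0.311
Drum-2 feed = drum-1 vapor: z₂ = (0.6885, 0.3115).
Drum 2:
Binary case is linear: z₁(K₁−1)(1+ψ₂(K₂−1)) + z₂(K₂−1)(1+ψ₂(K₁−1)) = 0
⇒ ψ₂ = [z₁(K₁−1)+z₂(K₂−1)] / [−(K₁−1)(K₂−1)] = 0.0857/0.4150 = 0.207
  A: x = 0.624, y = 0.936
  B: x = 0.376, y = 0.064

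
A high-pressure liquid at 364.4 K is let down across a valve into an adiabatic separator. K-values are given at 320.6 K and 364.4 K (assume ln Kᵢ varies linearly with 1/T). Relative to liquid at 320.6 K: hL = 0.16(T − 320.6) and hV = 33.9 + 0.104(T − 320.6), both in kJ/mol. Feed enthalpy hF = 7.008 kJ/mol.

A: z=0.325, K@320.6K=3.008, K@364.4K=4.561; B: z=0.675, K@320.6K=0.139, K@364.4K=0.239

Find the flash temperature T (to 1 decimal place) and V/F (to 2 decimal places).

Adiabatic flash: solve Rachford–Rice at each trial T, then check hF = ψ·hV(T) + (1−ψ)·hL(T).
  T = 320.6 K: K = (3.008, 0.139), RR gives ψ = 0.041, H_out = 1.400 kJ/mol
  T = 364.4 K: K = (4.561, 0.239), RR gives ψ = 0.238, H_out = 14.477 kJ/mol
  T = 342.5 K: K = (3.754, 0.185), RR gives ψ = 0.154, H_out = 8.531 kJ/mol
  T = 331.6 K: K = (3.374, 0.161), RR gives ψ = 0.103, H_out = 5.197 kJ/mol
  T = 337.1 K: K = (3.564, 0.173), RR gives ψ = 0.130, H_out = 6.922 kJ/mol
  T = 339.8 K: K = (3.658, 0.179), RR gives ψ = 0.142, H_out = 7.736 kJ/mol
  T = 338.5 K: K = (3.613, 0.176), RR gives ψ = 0.136, H_out = 7.346 kJ/mol
Linear interpolation between T = 337.1 (H_out = 6.922) and T = 338.5 (H_out = 7.346) on hF = 7.008 gives T ≈ 337.4 K, at which ψ = 0.13.

T = 337.4 K, V/F = 0.13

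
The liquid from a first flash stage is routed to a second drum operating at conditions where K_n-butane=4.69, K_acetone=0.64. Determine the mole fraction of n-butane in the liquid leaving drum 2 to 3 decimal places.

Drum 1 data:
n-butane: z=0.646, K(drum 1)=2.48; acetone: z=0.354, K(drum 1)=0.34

x_n-butane (drum 2) = 0.089

Drum 1:
Rachford–Rice: g(ψ₁) = Σ zᵢ(Kᵢ−1)/(1+ψ₁(Kᵢ−1)) = 0.
Check two-phase: ΣzᵢKᵢ = 1.722 > 1 and Σzᵢ/Kᵢ = 1.302 > 1, so g(0) = 0.722 > 0 and g(1) = -0.302 < 0.
Newton–Raphson from ψ₁ = 0.5:
  ψ₁ = 0.500: g = 0.2008, g' = -0.811 → ψ₁ = 0.748
  ψ₁ = 0.748: g = -0.0073, g' = -0.920 → ψ₁ = 0.740
Converged at ψ₁ = 0.740.
Drum-1 compositions:
  n-butane: x = 0.308, y = 0.765
  acetone: x = 0.692, y = 0.235
Drum-2 feed = drum-1 liquid: z₂ = (0.3084, 0.6916).
Drum 2:
Let ψ₂ = V/F and solve Σ zᵢ(Kᵢ−1)/(1+ψ₂(Kᵢ−1)) = 0.
Feasibility: ΣzᵢKᵢ = 1.889, Σzᵢ/Kᵢ = 1.146 — both > 1, two phases present.
Binary case is linear: z₁(K₁−1)(1+ψ₂(K₂−1)) + z₂(K₂−1)(1+ψ₂(K₁−1)) = 0
⇒ ψ₂ = [z₁(K₁−1)+z₂(K₂−1)] / [−(K₁−1)(K₂−1)] = 0.8891/1.3284 = 0.669
  n-butane: x = 0.089, y = 0.417
  acetone: x = 0.911, y = 0.583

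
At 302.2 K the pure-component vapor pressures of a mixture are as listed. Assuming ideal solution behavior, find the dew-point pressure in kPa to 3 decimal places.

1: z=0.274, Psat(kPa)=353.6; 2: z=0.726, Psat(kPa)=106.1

Pdew = 131.277 kPa

At the dew point ψ → 1, so Σzᵢ/Kᵢ = 1 with Kᵢ = Pᵢˢᵃᵗ/P ⇒ 1/P = Σzᵢ/Pᵢˢᵃᵗ.
1/P = 0.274/353.6 + 0.726/106.1 = 0.007617 ⇒ P = 131.277 kPa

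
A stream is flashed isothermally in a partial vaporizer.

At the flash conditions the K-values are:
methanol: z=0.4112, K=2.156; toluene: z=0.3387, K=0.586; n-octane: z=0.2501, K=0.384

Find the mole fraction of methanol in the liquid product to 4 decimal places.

Let ψ = V/F and solve Σ zᵢ(Kᵢ−1)/(1+ψ(Kᵢ−1)) = 0.
Check two-phase: ΣzᵢKᵢ = 1.1811 > 1 and Σzᵢ/Kᵢ = 1.4200 > 1, so g(0) = 0.1811 > 0 and g(1) = -0.4200 < 0.
Newton iteration, ψ⁰ = 0.5:
  ψ = 0.5000: g = -0.09822, g' = -0.5112 → ψ = 0.3078
  ψ = 0.3078: g = -0.00023, g' = -0.5197 → ψ = 0.3074
Converged at ψ = 0.3074.
Compositions from xᵢ = zᵢ/(1+ψ(Kᵢ−1)), yᵢ = Kᵢxᵢ:
  methanol: x = 0.3034, y = 0.6541
  toluene: x = 0.3881, y = 0.2274
  n-octane: x = 0.3085, y = 0.1185

x_methanol = 0.3034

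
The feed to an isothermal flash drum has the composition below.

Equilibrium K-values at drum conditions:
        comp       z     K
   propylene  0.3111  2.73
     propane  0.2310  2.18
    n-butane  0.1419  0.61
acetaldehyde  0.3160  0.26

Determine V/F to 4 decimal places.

Material balance + equilibrium reduce to Σ zᵢ(Kᵢ−1)/(1+V/F(Kᵢ−1)) = 0.
Check two-phase: ΣzᵢKᵢ = 1.5216 > 1 and Σzᵢ/Kᵢ = 1.6679 > 1, so g(0) = 0.5216 > 0 and g(1) = -0.6679 < 0.
Iterate (Newton) starting at V/F = 0.4:
  V/F = 0.4000: g = 0.10553, g' = -0.8531 → V/F = 0.5237
  V/F = 0.5237: g = -0.00051, g' = -0.8746 → V/F = 0.5231
Converged at V/F = 0.5231.

V/F = 0.5231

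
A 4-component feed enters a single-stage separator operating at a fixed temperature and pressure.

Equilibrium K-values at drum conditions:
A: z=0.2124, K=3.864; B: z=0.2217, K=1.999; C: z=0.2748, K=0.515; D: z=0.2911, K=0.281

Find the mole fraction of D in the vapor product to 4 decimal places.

y_D = 0.1126

Newton–Raphson from V/F = 0.49:
  V/F = 0.4900: g = -0.09617, g' = -0.8713 → V/F = 0.3796
  V/F = 0.3796: g = 0.00079, g' = -0.8980 → V/F = 0.3805
Converged at V/F = 0.3805.
Compositions from xᵢ = zᵢ/(1+V/F(Kᵢ−1)), yᵢ = Kᵢxᵢ:
  A: x = 0.1016, y = 0.3927
  B: x = 0.1606, y = 0.3211
  C: x = 0.3370, y = 0.1735
  D: x = 0.4007, y = 0.1126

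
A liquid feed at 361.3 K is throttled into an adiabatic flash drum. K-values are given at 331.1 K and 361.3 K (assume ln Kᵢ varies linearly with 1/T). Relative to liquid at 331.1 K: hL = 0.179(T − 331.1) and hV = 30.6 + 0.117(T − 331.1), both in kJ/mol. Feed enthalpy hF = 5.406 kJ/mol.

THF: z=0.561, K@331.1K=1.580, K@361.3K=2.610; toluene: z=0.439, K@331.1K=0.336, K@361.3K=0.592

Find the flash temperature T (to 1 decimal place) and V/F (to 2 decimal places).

T = 332.9 K, V/F = 0.17

Adiabatic flash: solve Rachford–Rice at each trial T, then check hF = ψ·hV(T) + (1−ψ)·hL(T).
  T = 331.1 K: K = (1.580, 0.336), RR gives ψ = 0.088, H_out = 2.692 kJ/mol
  T = 361.3 K: K = (2.610, 0.592), RR gives ψ = 1.000, H_out = 34.133 kJ/mol
  T = 346.2 K: K = (2.053, 0.452), RR gives ψ = 0.606, H_out = 20.679 kJ/mol
  T = 338.6 K: K = (1.805, 0.390), RR gives ψ = 0.375, H_out = 12.637 kJ/mol
  T = 334.9 K: K = (1.691, 0.363), RR gives ψ = 0.246, H_out = 8.136 kJ/mol
  T = 333.0 K: K = (1.635, 0.349), RR gives ψ = 0.171, H_out = 5.547 kJ/mol
Linear interpolation between T = 331.1 (H_out = 2.692) and T = 333.0 (H_out = 5.547) on hF = 5.406 gives T ≈ 332.9 K, at which ψ = 0.17.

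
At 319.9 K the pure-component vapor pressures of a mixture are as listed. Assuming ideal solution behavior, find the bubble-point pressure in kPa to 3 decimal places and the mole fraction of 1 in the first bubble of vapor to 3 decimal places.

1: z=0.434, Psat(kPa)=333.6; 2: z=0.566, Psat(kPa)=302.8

Pbub = 316.167 kPa, y_1 = 0.458

At the bubble point ψ → 0, so ΣzᵢKᵢ = 1 with Kᵢ = Pᵢˢᵃᵗ/P ⇒ P = ΣzᵢPᵢˢᵃᵗ.
P = 0.434·333.6 + 0.566·302.8 = 316.167 kPa
yᵢ = zᵢPᵢˢᵃᵗ/P ⇒ y_1 = 0.434·333.6/316.167 = 0.458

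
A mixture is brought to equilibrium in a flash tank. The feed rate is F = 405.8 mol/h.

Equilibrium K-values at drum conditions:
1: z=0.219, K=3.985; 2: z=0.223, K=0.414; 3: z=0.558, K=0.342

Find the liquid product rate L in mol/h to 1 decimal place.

Iterate (Newton) starting at ψ = 0.5:
  ψ = 0.500: g = -0.4698, g' = -1.004 → ψ = 0.032
  ψ = 0.032: g = 0.0883, g' = -1.957 → ψ = 0.077
  ψ = 0.077: g = 0.0076, g' = -1.641 → ψ = 0.082
Converged at ψ = 0.082.
Then V = ψ·F = 0.0819·405.8 = 33.2 mol/h and L = F − V = 372.6 mol/h.

L = 372.6 mol/h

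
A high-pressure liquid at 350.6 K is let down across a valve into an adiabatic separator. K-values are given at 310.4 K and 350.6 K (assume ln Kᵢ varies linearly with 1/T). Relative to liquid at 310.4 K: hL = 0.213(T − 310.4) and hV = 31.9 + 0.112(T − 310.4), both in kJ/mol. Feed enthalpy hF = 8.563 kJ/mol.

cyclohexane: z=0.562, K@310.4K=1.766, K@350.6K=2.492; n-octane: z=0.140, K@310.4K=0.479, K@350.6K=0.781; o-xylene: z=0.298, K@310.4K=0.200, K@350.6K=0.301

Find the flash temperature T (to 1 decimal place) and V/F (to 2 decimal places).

T = 312.9 K, V/F = 0.25

Adiabatic flash: solve Rachford–Rice at each trial T, then check hF = ψ·hV(T) + (1−ψ)·hL(T).
  T = 310.4 K: K = (1.766, 0.479, 0.200), RR gives ψ = 0.214, H_out = 6.834 kJ/mol
  T = 350.6 K: K = (2.492, 0.781, 0.301), RR gives ψ = 0.660, H_out = 26.935 kJ/mol
  T = 330.5 K: K = (2.120, 0.621, 0.248), RR gives ψ = 0.472, H_out = 18.379 kJ/mol
  T = 320.4 K: K = (1.940, 0.547, 0.224), RR gives ψ = 0.356, H_out = 13.142 kJ/mol
  T = 315.4 K: K = (1.852, 0.512, 0.212), RR gives ψ = 0.290, H_out = 10.167 kJ/mol
  T = 312.9 K: K = (1.809, 0.496, 0.206), RR gives ψ = 0.253, H_out = 8.551 kJ/mol
  T = 314.1 K: K = (1.830, 0.504, 0.209), RR gives ψ = 0.271, H_out = 9.339 kJ/mol
Linear interpolation between T = 312.9 (H_out = 8.551) and T = 314.1 (H_out = 9.339) on hF = 8.563 gives T ≈ 312.9 K, at which ψ = 0.25.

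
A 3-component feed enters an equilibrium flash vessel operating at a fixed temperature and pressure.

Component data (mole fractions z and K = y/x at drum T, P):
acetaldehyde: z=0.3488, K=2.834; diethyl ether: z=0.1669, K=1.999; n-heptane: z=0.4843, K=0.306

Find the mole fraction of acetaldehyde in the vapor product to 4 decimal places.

y_acetaldehyde = 0.5556

Rachford–Rice: g(ψ) = Σ zᵢ(Kᵢ−1)/(1+ψ(Kᵢ−1)) = 0.
Check two-phase: ΣzᵢKᵢ = 1.4703 > 1 and Σzᵢ/Kᵢ = 1.7892 > 1, so g(0) = 0.4703 > 0 and g(1) = -0.7892 < 0.
Newton–Raphson from ψ = 0.5:
  ψ = 0.5000: g = -0.06982, g' = -0.9404 → ψ = 0.4258
  ψ = 0.4258: g = -0.00087, g' = -0.9219 → ψ = 0.4248
Converged at ψ = 0.4248.
Compositions from xᵢ = zᵢ/(1+ψ(Kᵢ−1)), yᵢ = Kᵢxᵢ:
  acetaldehyde: x = 0.1961, y = 0.5556
  diethyl ether: x = 0.1172, y = 0.2342
  n-heptane: x = 0.6868, y = 0.2102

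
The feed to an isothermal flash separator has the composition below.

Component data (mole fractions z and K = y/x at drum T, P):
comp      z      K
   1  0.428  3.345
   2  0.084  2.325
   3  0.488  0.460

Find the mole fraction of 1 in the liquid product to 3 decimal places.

Material balance + equilibrium reduce to Σ zᵢ(Kᵢ−1)/(1+ψ(Kᵢ−1)) = 0.
g(0) = ΣzᵢKᵢ − 1 = 0.851 and g(1) = 1 − Σzᵢ/Kᵢ = -0.225, so a root lies in (0, 1).
Iterate (Newton) starting at ψ = 0.56:
  ψ = 0.560: g = 0.1200, g' = -0.781 → ψ = 0.714
  ψ = 0.714: g = 0.0038, g' = -0.745 → ψ = 0.719
Converged at ψ = 0.719.
Compositions from xᵢ = zᵢ/(1+ψ(Kᵢ−1)), yᵢ = Kᵢxᵢ:
  1: x = 0.159, y = 0.533
  2: x = 0.043, y = 0.100
  3: x = 0.798, y = 0.367

x_1 = 0.159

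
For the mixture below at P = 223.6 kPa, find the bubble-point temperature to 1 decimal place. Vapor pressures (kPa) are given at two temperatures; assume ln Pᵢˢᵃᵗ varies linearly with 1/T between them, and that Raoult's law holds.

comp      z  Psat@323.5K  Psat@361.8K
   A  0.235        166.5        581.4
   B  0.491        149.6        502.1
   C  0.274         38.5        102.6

T = 341.4 K

Bubble-point temperature: ΣzᵢPᵢˢᵃᵗ(T) = P. Interpolate ln Pᵢˢᵃᵗ = aᵢ + bᵢ/T.
  T = 323.5 K: ΣzᵢPᵢˢᵃᵗ = 123.13 kPa
  T = 361.8 K: ΣzᵢPᵢˢᵃᵗ = 411.27 kPa
  T = 342.6 K: ΣzᵢPᵢˢᵃᵗ = 232.25 kPa
  T = 333.1 K: ΣzᵢPᵢˢᵃᵗ = 170.91 kPa
  T = 337.9 K: ΣzᵢPᵢˢᵃᵗ = 199.98 kPa
  T = 340.2 K: ΣzᵢPᵢˢᵃᵗ = 215.28 kPa
Interpolating between 340.2 K and 342.6 K gives T ≈ 341.4 K.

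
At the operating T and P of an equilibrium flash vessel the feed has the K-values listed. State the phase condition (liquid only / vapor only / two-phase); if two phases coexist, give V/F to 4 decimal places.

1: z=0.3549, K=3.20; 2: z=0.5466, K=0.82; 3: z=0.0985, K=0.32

ΣzᵢKᵢ = 1.6154; Σzᵢ/Kᵢ = 1.0853.
Both exceed 1, so a two-phase solution exists.
Rachford–Rice: g(ψ) = Σ zᵢ(Kᵢ−1)/(1+ψ(Kᵢ−1)) = 0.
Newton–Raphson from ψ = 0.5:
  ψ = 0.5000: g = 0.16220, g' = -0.5155 → ψ = 0.8147
  ψ = 0.8147: g = 0.01416, g' = -0.4736 → ψ = 0.8446
  ψ = 0.8446: g = -0.00018, g' = -0.4863 → ψ = 0.8442
Converged at ψ = 0.8442.

two-phase, V/F = 0.8442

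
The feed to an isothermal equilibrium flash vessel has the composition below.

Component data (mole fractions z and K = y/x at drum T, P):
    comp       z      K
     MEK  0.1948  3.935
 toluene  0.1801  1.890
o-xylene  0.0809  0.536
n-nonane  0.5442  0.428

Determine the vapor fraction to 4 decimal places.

Newton–Raphson from ψ = 0.44:
  ψ = 0.4400: g = -0.09844, g' = -0.7387 → ψ = 0.3067
  ψ = 0.3067: g = 0.00550, g' = -0.8383 → ψ = 0.3133
Converged at ψ = 0.3133.

ψ = 0.3133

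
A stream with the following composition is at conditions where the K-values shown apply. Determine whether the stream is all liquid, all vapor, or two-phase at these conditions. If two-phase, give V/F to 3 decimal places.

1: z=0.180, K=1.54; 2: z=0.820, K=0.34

all liquid

ΣzᵢKᵢ = 0.556; Σzᵢ/Kᵢ = 2.529.
Since ΣzᵢKᵢ < 1 the mixture is below its bubble point — single liquid phase.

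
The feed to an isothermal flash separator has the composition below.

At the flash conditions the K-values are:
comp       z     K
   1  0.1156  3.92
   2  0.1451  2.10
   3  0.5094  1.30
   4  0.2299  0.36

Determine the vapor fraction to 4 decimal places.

Rachford–Rice: g(ψ) = Σ zᵢ(Kᵢ−1)/(1+ψ(Kᵢ−1)) = 0.
g(0) = ΣzᵢKᵢ − 1 = 0.5028 and g(1) = 1 − Σzᵢ/Kᵢ = -0.1290, so a root lies in (0, 1).
Iterate (Newton) starting at ψ = 0.5:
  ψ = 0.5000: g = 0.15670, g' = -0.4743 → ψ = 0.8304
  ψ = 0.8304: g = -0.00971, g' = -0.5903 → ψ = 0.8140
  ψ = 0.8140: g = -0.00013, g' = -0.5752 → ψ = 0.8137
Converged at ψ = 0.8137.

ψ = 0.8137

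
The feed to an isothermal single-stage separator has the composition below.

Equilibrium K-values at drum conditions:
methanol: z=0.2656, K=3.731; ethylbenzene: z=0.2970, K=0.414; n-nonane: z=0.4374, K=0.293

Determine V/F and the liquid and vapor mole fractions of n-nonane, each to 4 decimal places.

Newton–Raphson from V/F = 0.5:
  V/F = 0.5000: g = -0.41786, g' = -1.0812 → V/F = 0.1135
  V/F = 0.1135: g = 0.03105, g' = -1.5299 → V/F = 0.1338
  V/F = 0.1338: g = 0.00084, g' = -1.4493 → V/F = 0.1344
Converged at V/F = 0.1344.
Compositions from xᵢ = zᵢ/(1+V/F(Kᵢ−1)), yᵢ = Kᵢxᵢ:
  methanol: x = 0.1943, y = 0.7249
  ethylbenzene: x = 0.3224, y = 0.1335
  n-nonane: x = 0.4833, y = 0.1416

V/F = 0.1344, x_n-nonane = 0.4833, y_n-nonane = 0.1416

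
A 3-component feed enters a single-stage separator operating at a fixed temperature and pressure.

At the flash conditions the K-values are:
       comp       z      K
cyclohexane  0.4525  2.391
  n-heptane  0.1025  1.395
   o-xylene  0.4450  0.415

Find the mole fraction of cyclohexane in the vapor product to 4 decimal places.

y_cyclohexane = 0.6083

Material balance + equilibrium reduce to Σ zᵢ(Kᵢ−1)/(1+ψ(Kᵢ−1)) = 0.
Feasibility: ΣzᵢKᵢ = 1.4096, Σzᵢ/Kᵢ = 1.3350 — both > 1, two phases present.
Newton–Raphson from ψ = 0.54:
  ψ = 0.5400: g = 0.01227, g' = -0.6218 → ψ = 0.5597
Converged at ψ = 0.5597.
Compositions from xᵢ = zᵢ/(1+ψ(Kᵢ−1)), yᵢ = Kᵢxᵢ:
  cyclohexane: x = 0.2544, y = 0.6083
  n-heptane: x = 0.0839, y = 0.1171
  o-xylene: x = 0.6616, y = 0.2746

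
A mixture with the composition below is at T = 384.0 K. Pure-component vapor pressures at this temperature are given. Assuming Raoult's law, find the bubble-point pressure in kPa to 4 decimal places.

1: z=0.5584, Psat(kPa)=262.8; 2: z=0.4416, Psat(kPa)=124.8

Pbub = 201.8592 kPa

At the bubble point ψ → 0, so ΣzᵢKᵢ = 1 with Kᵢ = Pᵢˢᵃᵗ/P ⇒ P = ΣzᵢPᵢˢᵃᵗ.
P = 0.5584·262.8 + 0.4416·124.8 = 201.8592 kPa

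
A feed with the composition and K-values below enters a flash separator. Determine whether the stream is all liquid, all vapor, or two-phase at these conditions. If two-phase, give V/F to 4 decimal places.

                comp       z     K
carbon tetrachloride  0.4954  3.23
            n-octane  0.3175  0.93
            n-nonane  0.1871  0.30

two-phase, V/F = 0.8890

ΣzᵢKᵢ = 1.9515; Σzᵢ/Kᵢ = 1.1184.
Both exceed 1, so a two-phase solution exists.
Material balance + equilibrium reduce to Σ zᵢ(Kᵢ−1)/(1+ψ(Kᵢ−1)) = 0.
Newton–Raphson from ψ = 0.5:
  ψ = 0.5000: g = 0.29781, g' = -0.7694 → ψ = 0.8871
  ψ = 0.8871: g = 0.00173, g' = -0.9176 → ψ = 0.8890
Converged at ψ = 0.8890.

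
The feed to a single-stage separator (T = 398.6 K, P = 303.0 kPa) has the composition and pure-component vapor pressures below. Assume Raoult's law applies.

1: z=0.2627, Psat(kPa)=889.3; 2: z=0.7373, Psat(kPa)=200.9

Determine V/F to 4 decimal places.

Raoult's law: Kᵢ = Pᵢˢᵃᵗ/P = Pᵢˢᵃᵗ/303.0.
  K_1 = 889.3/303.0 = 2.934983, K_2 = 200.9/303.0 = 0.663036
Binary case is linear: z₁(K₁−1)(1+V/F(K₂−1)) + z₂(K₂−1)(1+V/F(K₁−1)) = 0
⇒ V/F = [z₁(K₁−1)+z₂(K₂−1)] / [−(K₁−1)(K₂−1)] = 0.25988/0.65202 = 0.3986

V/F = 0.3986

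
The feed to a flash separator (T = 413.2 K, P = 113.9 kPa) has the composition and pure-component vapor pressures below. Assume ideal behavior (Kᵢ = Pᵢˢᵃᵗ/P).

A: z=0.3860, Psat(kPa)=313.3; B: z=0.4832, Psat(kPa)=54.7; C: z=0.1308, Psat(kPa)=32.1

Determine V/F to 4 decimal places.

Raoult's law: Kᵢ = Pᵢˢᵃᵗ/P = Pᵢˢᵃᵗ/113.9.
  K_A = 313.3/113.9 = 2.750658, K_B = 54.7/113.9 = 0.480246, K_C = 32.1/113.9 = 0.281826
Material balance + equilibrium reduce to Σ zᵢ(Kᵢ−1)/(1+V/F(Kᵢ−1)) = 0.
Feasibility: ΣzᵢKᵢ = 1.3307, Σzᵢ/Kᵢ = 1.6106 — both > 1, two phases present.
Newton iteration, V/F⁰ = 0.53:
  V/F = 0.5300: g = -0.14778, g' = -0.7428 → V/F = 0.3311
  V/F = 0.3311: g = 0.00123, g' = -0.7807 → V/F = 0.3326
Converged at V/F = 0.3326.

V/F = 0.3326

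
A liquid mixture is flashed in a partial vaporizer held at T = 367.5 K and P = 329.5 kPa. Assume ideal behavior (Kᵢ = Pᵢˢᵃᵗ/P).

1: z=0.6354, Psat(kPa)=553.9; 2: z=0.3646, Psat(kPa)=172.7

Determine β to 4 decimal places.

Raoult's law: Kᵢ = Pᵢˢᵃᵗ/P = Pᵢˢᵃᵗ/329.5.
  K_1 = 553.9/329.5 = 1.681032, K_2 = 172.7/329.5 = 0.524127
Material balance + equilibrium reduce to Σ zᵢ(Kᵢ−1)/(1+β(Kᵢ−1)) = 0.
g(0) = ΣzᵢKᵢ − 1 = 0.2592 and g(1) = 1 − Σzᵢ/Kᵢ = -0.0736, so a root lies in (0, 1).
Binary case is linear: z₁(K₁−1)(1+β(K₂−1)) + z₂(K₂−1)(1+β(K₁−1)) = 0
⇒ β = [z₁(K₁−1)+z₂(K₂−1)] / [−(K₁−1)(K₂−1)] = 0.25922/0.32408 = 0.7999

β = 0.7999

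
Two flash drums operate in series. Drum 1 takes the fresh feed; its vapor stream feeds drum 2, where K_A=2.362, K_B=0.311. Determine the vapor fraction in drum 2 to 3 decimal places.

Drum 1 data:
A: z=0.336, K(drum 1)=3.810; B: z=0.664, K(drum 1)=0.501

V/F (drum 2) = 0.522

Drum 1:
Let ψ₁ = V/F and solve Σ zᵢ(Kᵢ−1)/(1+ψ₁(Kᵢ−1)) = 0.
Feasibility: ΣzᵢKᵢ = 1.613, Σzᵢ/Kᵢ = 1.414 — both > 1, two phases present.
Newton iteration, ψ₁⁰ = 0.5:
  ψ₁ = 0.500: g = -0.0489, g' = -0.752 → ψ₁ = 0.435
  ψ₁ = 0.435: g = 0.0017, g' = -0.807 → ψ₁ = 0.437
Converged at ψ₁ = 0.437.
Drum-1 compositions:
  A: x = 0.151, y = 0.575
  B: x = 0.849, y = 0.425
Drum-2 feed = drum-1 vapor: z₂ = (0.5746, 0.4254).
Drum 2:
Binary case is linear: z₁(K₁−1)(1+ψ₂(K₂−1)) + z₂(K₂−1)(1+ψ₂(K₁−1)) = 0
⇒ ψ₂ = [z₁(K₁−1)+z₂(K₂−1)] / [−(K₁−1)(K₂−1)] = 0.4894/0.9384 = 0.522
  A: x = 0.336, y = 0.793
  B: x = 0.664, y = 0.207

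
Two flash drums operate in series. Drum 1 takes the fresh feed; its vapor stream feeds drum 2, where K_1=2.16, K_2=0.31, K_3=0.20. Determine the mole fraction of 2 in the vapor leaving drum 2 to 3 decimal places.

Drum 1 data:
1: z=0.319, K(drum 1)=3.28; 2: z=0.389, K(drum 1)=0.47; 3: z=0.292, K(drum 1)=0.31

y_2 (drum 2) = 0.119

Drum 1:
Newton–Raphson from ψ₁ = 0.46:
  ψ₁ = 0.460: g = -0.2128, g' = -0.885 → ψ₁ = 0.219
  ψ₁ = 0.219: g = 0.0141, g' = -1.070 → ψ₁ = 0.233
Converged at ψ₁ = 0.233.
Drum-1 compositions:
  1: x = 0.208, y = 0.684
  2: x = 0.444, y = 0.209
  3: x = 0.348, y = 0.108
Drum-2 feed = drum-1 vapor: z₂ = (0.6836, 0.2086, 0.1078).
Drum 2:
Let ψ₂ = V/F and solve Σ zᵢ(Kᵢ−1)/(1+ψ₂(Kᵢ−1)) = 0.
Feasibility: ΣzᵢKᵢ = 1.563, Σzᵢ/Kᵢ = 1.528 — both > 1, two phases present.
Newton–Raphson from ψ₂ = 0.5:
  ψ₂ = 0.500: g = 0.1384, g' = -0.792 → ψ₂ = 0.675
  ψ₂ = 0.675: g = -0.0120, g' = -0.963 → ψ₂ = 0.662
Converged at ψ₂ = 0.662.
  1: x = 0.387, y = 0.835
  2: x = 0.384, y = 0.119
  3: x = 0.229, y = 0.046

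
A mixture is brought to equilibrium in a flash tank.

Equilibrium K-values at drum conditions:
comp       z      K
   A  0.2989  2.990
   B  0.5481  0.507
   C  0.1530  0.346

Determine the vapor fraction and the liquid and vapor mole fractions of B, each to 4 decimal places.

ψ = 0.2125, x_B = 0.6122, y_B = 0.3104

Material balance + equilibrium reduce to Σ zᵢ(Kᵢ−1)/(1+ψ(Kᵢ−1)) = 0.
Feasibility: ΣzᵢKᵢ = 1.2245, Σzᵢ/Kᵢ = 1.6232 — both > 1, two phases present.
Iterate (Newton) starting at ψ = 0.69:
  ψ = 0.6900: g = -0.34122, g' = -0.7335 → ψ = 0.2248
  ψ = 0.2248: g = -0.01023, g' = -0.8235 → ψ = 0.2124
  ψ = 0.2124: g = 0.00010, g' = -0.8393 → ψ = 0.2125
Converged at ψ = 0.2125.
Compositions from xᵢ = zᵢ/(1+ψ(Kᵢ−1)), yᵢ = Kᵢxᵢ:
  A: x = 0.2101, y = 0.6281
  B: x = 0.6122, y = 0.3104
  C: x = 0.1777, y = 0.0615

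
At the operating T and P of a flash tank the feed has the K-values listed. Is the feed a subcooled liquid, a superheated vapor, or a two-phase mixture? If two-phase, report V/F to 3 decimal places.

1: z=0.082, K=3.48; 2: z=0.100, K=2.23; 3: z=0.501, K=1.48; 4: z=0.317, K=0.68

ΣzᵢKᵢ = 1.465; Σzᵢ/Kᵢ = 0.873.
Since Σzᵢ/Kᵢ < 1 the mixture is above its dew point — single vapor phase.

superheated vapor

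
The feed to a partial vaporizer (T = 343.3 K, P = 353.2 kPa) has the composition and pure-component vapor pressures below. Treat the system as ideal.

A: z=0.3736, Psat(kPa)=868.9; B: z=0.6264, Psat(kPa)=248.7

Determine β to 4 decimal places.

Raoult's law: Kᵢ = Pᵢˢᵃᵗ/P = Pᵢˢᵃᵗ/353.2.
  K_A = 868.9/353.2 = 2.460079, K_B = 248.7/353.2 = 0.704134
Let β = V/F and solve Σ zᵢ(Kᵢ−1)/(1+β(Kᵢ−1)) = 0.
g(0) = ΣzᵢKᵢ − 1 = 0.3602 and g(1) = 1 − Σzᵢ/Kᵢ = -0.0415, so a root lies in (0, 1).
Binary case is linear: z₁(K₁−1)(1+β(K₂−1)) + z₂(K₂−1)(1+β(K₁−1)) = 0
⇒ β = [z₁(K₁−1)+z₂(K₂−1)] / [−(K₁−1)(K₂−1)] = 0.36015/0.43199 = 0.8337

β = 0.8337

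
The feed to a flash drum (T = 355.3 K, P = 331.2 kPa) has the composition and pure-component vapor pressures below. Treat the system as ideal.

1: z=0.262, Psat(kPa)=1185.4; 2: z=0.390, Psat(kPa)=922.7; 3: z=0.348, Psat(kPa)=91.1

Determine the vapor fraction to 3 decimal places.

ψ = 0.731

Raoult's law: Kᵢ = Pᵢˢᵃᵗ/P = Pᵢˢᵃᵗ/331.2.
  K_1 = 1185.4/331.2 = 3.57911, K_2 = 922.7/331.2 = 2.78593, K_3 = 91.1/331.2 = 0.27506
Material balance + equilibrium reduce to Σ zᵢ(Kᵢ−1)/(1+ψ(Kᵢ−1)) = 0.
Check two-phase: ΣzᵢKᵢ = 2.120 > 1 and Σzᵢ/Kᵢ = 1.478 > 1, so g(0) = 1.120 > 0 and g(1) = -0.478 < 0.
Iterate (Newton) starting at ψ = 0.5:
  ψ = 0.500: g = 0.2674, g' = -1.130 → ψ = 0.737
  ψ = 0.737: g = -0.0077, g' = -1.282 → ψ = 0.731
Converged at ψ = 0.731.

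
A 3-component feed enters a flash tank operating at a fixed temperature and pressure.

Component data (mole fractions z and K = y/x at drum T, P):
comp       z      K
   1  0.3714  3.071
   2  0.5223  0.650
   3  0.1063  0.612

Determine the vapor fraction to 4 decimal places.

Material balance + equilibrium reduce to Σ zᵢ(Kᵢ−1)/(1+ψ(Kᵢ−1)) = 0.
Feasibility: ΣzᵢKᵢ = 1.5451, Σzᵢ/Kᵢ = 1.0982 — both > 1, two phases present.
Iterate (Newton) starting at ψ = 0.5:
  ψ = 0.5000: g = 0.10512, g' = -0.5031 → ψ = 0.7089
  ψ = 0.7089: g = 0.01160, g' = -0.4051 → ψ = 0.7376
  ψ = 0.7376: g = 0.00012, g' = -0.3970 → ψ = 0.7379
Converged at ψ = 0.7379.

ψ = 0.7379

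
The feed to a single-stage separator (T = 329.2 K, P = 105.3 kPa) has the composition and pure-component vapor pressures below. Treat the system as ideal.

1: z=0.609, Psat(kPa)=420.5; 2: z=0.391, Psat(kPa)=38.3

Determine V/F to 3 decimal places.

V/F = 0.827

Raoult's law: Kᵢ = Pᵢˢᵃᵗ/P = Pᵢˢᵃᵗ/105.3.
  K_1 = 420.5/105.3 = 3.99335, K_2 = 38.3/105.3 = 0.36372
Material balance + equilibrium reduce to Σ zᵢ(Kᵢ−1)/(1+V/F(Kᵢ−1)) = 0.
Feasibility: ΣzᵢKᵢ = 2.574, Σzᵢ/Kᵢ = 1.227 — both > 1, two phases present.
Binary case is linear: z₁(K₁−1)(1+V/F(K₂−1)) + z₂(K₂−1)(1+V/F(K₁−1)) = 0
⇒ V/F = [z₁(K₁−1)+z₂(K₂−1)] / [−(K₁−1)(K₂−1)] = 1.5742/1.9046 = 0.827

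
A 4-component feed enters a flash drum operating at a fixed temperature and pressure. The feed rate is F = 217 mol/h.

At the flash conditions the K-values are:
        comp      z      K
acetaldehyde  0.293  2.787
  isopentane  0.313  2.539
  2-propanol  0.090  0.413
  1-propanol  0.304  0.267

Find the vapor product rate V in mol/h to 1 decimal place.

V = 135.2 mol/h

Material balance + equilibrium reduce to Σ zᵢ(Kᵢ−1)/(1+ψ(Kᵢ−1)) = 0.
Check two-phase: ΣzᵢKᵢ = 1.730 > 1 and Σzᵢ/Kᵢ = 1.585 > 1, so g(0) = 0.730 > 0 and g(1) = -0.585 < 0.
Iterate (Newton) starting at ψ = 0.5:
  ψ = 0.500: g = 0.1222, g' = -0.967 → ψ = 0.626
  ψ = 0.626: g = -0.0033, g' = -1.036 → ψ = 0.623
Converged at ψ = 0.623.
Then V = ψ·F = 0.6233·217 = 135.2 mol/h and L = F − V = 81.8 mol/h.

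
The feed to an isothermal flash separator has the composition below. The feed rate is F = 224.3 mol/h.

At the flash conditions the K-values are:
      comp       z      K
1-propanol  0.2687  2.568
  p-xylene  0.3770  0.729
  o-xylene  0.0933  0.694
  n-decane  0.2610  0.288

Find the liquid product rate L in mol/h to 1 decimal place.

Rachford–Rice: g(V/F) = Σ zᵢ(Kᵢ−1)/(1+V/F(Kᵢ−1)) = 0.
Feasibility: ΣzᵢKᵢ = 1.1048, Σzᵢ/Kᵢ = 1.6625 — both > 1, two phases present.
Newton iteration, V/F⁰ = 0.5:
  V/F = 0.5000: g = -0.20428, g' = -0.5758 → V/F = 0.1452
  V/F = 0.1452: g = -0.00033, g' = -0.6424 → V/F = 0.1447
Converged at V/F = 0.1447.
Then V = V/F·F = 0.1447·224.3 = 32.5 mol/h and L = F − V = 191.8 mol/h.

L = 191.8 mol/h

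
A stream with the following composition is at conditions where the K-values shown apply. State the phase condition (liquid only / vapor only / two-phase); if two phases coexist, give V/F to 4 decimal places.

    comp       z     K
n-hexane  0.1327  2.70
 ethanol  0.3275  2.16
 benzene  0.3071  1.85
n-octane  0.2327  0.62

vapor only

ΣzᵢKᵢ = 1.7781; Σzᵢ/Kᵢ = 0.7421.
Since Σzᵢ/Kᵢ < 1 the mixture is above its dew point — single vapor phase.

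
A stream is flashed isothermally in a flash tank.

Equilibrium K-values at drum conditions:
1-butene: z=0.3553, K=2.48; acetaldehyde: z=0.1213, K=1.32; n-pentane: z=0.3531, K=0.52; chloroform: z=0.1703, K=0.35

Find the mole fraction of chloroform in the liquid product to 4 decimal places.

Material balance + equilibrium reduce to Σ zᵢ(Kᵢ−1)/(1+ψ(Kᵢ−1)) = 0.
Check two-phase: ΣzᵢKᵢ = 1.2845 > 1 and Σzᵢ/Kᵢ = 1.4008 > 1, so g(0) = 0.2845 > 0 and g(1) = -0.4008 < 0.
Iterate (Newton) starting at ψ = 0.53:
  ψ = 0.5300: g = -0.06831, g' = -0.5673 → ψ = 0.4096
  ψ = 0.4096: g = -0.00012, g' = -0.5711 → ψ = 0.4094
Converged at ψ = 0.4094.
Compositions from xᵢ = zᵢ/(1+ψ(Kᵢ−1)), yᵢ = Kᵢxᵢ:
  1-butene: x = 0.2212, y = 0.5487
  acetaldehyde: x = 0.1073, y = 0.1416
  n-pentane: x = 0.4395, y = 0.2285
  chloroform: x = 0.2320, y = 0.0812

x_chloroform = 0.2320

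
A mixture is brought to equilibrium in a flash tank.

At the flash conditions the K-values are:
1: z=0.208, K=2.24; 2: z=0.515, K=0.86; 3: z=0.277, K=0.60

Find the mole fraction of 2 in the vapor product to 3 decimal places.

Material balance + equilibrium reduce to Σ zᵢ(Kᵢ−1)/(1+V/F(Kᵢ−1)) = 0.
Check two-phase: ΣzᵢKᵢ = 1.075 > 1 and Σzᵢ/Kᵢ = 1.153 > 1, so g(0) = 0.075 > 0 and g(1) = -0.153 < 0.
Newton iteration, V/F⁰ = 0.47:
  V/F = 0.470: g = -0.0507, g' = -0.206 → V/F = 0.225
  V/F = 0.225: g = 0.0056, g' = -0.260 → V/F = 0.246
Converged at V/F = 0.246.
Compositions from xᵢ = zᵢ/(1+V/F(Kᵢ−1)), yᵢ = Kᵢxᵢ:
  1: x = 0.159, y = 0.357
  2: x = 0.533, y = 0.459
  3: x = 0.307, y = 0.184

y_2 = 0.459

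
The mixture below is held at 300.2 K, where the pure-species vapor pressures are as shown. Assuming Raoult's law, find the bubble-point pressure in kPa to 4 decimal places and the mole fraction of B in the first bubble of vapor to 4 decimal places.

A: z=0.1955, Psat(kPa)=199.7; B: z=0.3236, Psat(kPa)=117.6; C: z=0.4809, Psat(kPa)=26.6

Pbub = 89.8886 kPa, y_B = 0.4234

At the bubble point ψ → 0, so ΣzᵢKᵢ = 1 with Kᵢ = Pᵢˢᵃᵗ/P ⇒ P = ΣzᵢPᵢˢᵃᵗ.
P = 0.1955·199.7 + 0.3236·117.6 + 0.4809·26.6 = 89.8886 kPa
yᵢ = zᵢPᵢˢᵃᵗ/P ⇒ y_B = 0.3236·117.6/89.8886 = 0.4234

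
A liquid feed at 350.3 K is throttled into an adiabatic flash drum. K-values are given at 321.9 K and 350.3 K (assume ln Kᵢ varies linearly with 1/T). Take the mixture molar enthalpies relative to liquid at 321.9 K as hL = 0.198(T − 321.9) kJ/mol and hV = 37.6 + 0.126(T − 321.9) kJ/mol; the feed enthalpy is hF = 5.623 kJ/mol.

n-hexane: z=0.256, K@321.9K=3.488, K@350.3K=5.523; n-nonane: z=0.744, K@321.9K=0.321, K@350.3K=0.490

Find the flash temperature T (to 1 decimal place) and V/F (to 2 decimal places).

Adiabatic flash: solve Rachford–Rice at each trial T, then check hF = ψ·hV(T) + (1−ψ)·hL(T).
  T = 321.9 K: K = (3.488, 0.321), RR gives ψ = 0.078, H_out = 2.932 kJ/mol
  T = 350.3 K: K = (5.523, 0.490), RR gives ψ = 0.337, H_out = 17.622 kJ/mol
  T = 336.1 K: K = (4.432, 0.400), RR gives ψ = 0.210, H_out = 10.493 kJ/mol
  T = 329.0 K: K = (3.942, 0.359), RR gives ψ = 0.147, H_out = 6.844 kJ/mol
  T = 325.4 K: K = (3.707, 0.340), RR gives ψ = 0.113, H_out = 4.905 kJ/mol
  T = 327.2 K: K = (3.823, 0.349), RR gives ψ = 0.130, H_out = 5.885 kJ/mol
Linear interpolation between T = 325.4 (H_out = 4.905) and T = 327.2 (H_out = 5.885) on hF = 5.623 gives T ≈ 326.7 K, at which ψ = 0.13.

T = 326.7 K, V/F = 0.13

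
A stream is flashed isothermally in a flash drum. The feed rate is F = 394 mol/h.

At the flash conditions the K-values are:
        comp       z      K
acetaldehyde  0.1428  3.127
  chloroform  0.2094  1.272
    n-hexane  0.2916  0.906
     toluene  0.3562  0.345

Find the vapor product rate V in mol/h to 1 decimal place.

V = 58.0 mol/h

Rachford–Rice: g(V/F) = Σ zᵢ(Kᵢ−1)/(1+V/F(Kᵢ−1)) = 0.
Feasibility: ΣzᵢKᵢ = 1.1000, Σzᵢ/Kᵢ = 1.5646 — both > 1, two phases present.
Newton–Raphson from V/F = 0.55:
  V/F = 0.5500: g = -0.20407, g' = -0.5252 → V/F = 0.1614
  V/F = 0.1614: g = -0.00807, g' = -0.5660 → V/F = 0.1472
  V/F = 0.1472: g = 0.00009, g' = -0.5789 → V/F = 0.1473
Converged at V/F = 0.1473.
Then V = V/F·F = 0.1473·394 = 58.0 mol/h and L = F − V = 336.0 mol/h.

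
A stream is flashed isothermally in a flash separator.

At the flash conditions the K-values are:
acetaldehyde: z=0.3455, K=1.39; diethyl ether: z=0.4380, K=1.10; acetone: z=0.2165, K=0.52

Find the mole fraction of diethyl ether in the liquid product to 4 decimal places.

x_diethyl ether = 0.4119

Material balance + equilibrium reduce to Σ zᵢ(Kᵢ−1)/(1+ψ(Kᵢ−1)) = 0.
Feasibility: ΣzᵢKᵢ = 1.0746, Σzᵢ/Kᵢ = 1.0631 — both > 1, two phases present.
Newton iteration, ψ⁰ = 0.5:
  ψ = 0.5000: g = 0.01773, g' = -0.1271 → ψ = 0.6395
  ψ = 0.6395: g = -0.00093, g' = -0.1414 → ψ = 0.6329
Converged at ψ = 0.6329.
Compositions from xᵢ = zᵢ/(1+ψ(Kᵢ−1)), yᵢ = Kᵢxᵢ:
  acetaldehyde: x = 0.2771, y = 0.3852
  diethyl ether: x = 0.4119, y = 0.4531
  acetone: x = 0.3110, y = 0.1617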